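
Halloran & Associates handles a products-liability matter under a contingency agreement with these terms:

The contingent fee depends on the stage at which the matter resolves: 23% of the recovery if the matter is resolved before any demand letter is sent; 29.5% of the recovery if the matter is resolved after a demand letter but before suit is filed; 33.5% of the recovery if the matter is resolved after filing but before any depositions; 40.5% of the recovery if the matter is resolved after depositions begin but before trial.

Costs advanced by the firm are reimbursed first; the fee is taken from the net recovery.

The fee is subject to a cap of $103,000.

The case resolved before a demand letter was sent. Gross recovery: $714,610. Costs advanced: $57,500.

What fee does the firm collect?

Fee base (net of costs): $714,610 − $57,500 = $657,110
The matter resolved before a demand letter was sent, so the 23% rate applies.
$657,110 × 23% = $151,135.30
$151,135.30 exceeds the $103,000 cap, so the fee is capped at $103,000.00.

$103,000.00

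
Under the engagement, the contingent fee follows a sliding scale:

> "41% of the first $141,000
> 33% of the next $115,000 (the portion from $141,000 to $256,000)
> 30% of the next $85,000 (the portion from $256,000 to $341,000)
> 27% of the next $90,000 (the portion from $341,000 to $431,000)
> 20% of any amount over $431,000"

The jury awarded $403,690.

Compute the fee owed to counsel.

First $141,000 at 41% = $57,810.00
Next $115,000 at 33% = $37,950.00
Next $85,000 at 30% = $25,500.00
Remaining $62,690 at 27% = $16,926.30
Fee: $57,810.00 + $37,950.00 + $25,500.00 + $16,926.30 = $138,186.30

$138,186.30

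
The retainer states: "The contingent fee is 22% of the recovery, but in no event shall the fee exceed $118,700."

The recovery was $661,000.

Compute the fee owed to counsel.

$118,700.00

22% of $661,000 = $145,420.00
That exceeds the $118,700 cap, so the fee is capped at $118,700.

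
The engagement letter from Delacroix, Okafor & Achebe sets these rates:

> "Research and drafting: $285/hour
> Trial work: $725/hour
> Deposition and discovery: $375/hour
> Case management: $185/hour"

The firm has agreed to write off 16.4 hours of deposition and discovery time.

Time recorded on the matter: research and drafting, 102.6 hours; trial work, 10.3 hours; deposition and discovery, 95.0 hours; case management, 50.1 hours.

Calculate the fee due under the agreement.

$75,452.00

Research and drafting: 102.6 × $285 = $29,241.00
Trial work: 10.3 × $725 = $7,467.50
Deposition and discovery: 95.0 × $375 = $35,625.00
Case management: 50.1 × $185 = $9,268.50
Subtotal: $81,602.00
Write-off: 16.4 × $375 = $6,150.00
Total: $81,602.00 − $6,150.00 = $75,452.00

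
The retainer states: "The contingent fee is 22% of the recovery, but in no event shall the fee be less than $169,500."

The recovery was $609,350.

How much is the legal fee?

$169,500.00

22% of $609,350 = $134,057.00
That is below the $169,500 minimum, so the minimum applies.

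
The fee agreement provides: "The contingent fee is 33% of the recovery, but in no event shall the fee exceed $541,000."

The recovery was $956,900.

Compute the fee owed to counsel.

33% of $956,900 = $315,777.00
That is under the $541,000 cap.

$315,777.00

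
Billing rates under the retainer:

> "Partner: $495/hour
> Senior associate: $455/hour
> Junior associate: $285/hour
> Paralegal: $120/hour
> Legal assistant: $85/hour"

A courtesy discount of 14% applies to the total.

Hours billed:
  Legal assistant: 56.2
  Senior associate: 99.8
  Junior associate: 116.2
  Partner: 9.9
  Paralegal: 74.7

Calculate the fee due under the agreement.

Partner: 9.9 × $495 = $4,900.50
Senior associate: 99.8 × $455 = $45,409.00
Junior associate: 116.2 × $285 = $33,117.00
Paralegal: 74.7 × $120 = $8,964.00
Legal assistant: 56.2 × $85 = $4,777.00
Subtotal: $97,167.50
Less 14% discount: −$13,603.45
Total: $97,167.50 − $13,603.45 = $83,564.05

$83,564.05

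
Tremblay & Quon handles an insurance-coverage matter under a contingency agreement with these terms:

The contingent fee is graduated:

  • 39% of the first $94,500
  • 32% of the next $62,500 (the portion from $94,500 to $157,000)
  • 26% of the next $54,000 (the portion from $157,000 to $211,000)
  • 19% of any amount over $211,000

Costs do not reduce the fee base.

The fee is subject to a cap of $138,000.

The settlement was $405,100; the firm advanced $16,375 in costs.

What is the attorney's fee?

Fee base is the gross recovery, $405,100; costs are reimbursed separately.
First $94,500 at 39% = $36,855.00
Next $62,500 at 32% = $20,000.00
Next $54,000 at 26% = $14,040.00
Remaining $194,100 at 19% = $36,879.00
Fee: $36,855.00 + $20,000.00 + $14,040.00 + $36,879.00 = $107,774.00
$107,774.00 is under the $138,000 cap.

$107,774.00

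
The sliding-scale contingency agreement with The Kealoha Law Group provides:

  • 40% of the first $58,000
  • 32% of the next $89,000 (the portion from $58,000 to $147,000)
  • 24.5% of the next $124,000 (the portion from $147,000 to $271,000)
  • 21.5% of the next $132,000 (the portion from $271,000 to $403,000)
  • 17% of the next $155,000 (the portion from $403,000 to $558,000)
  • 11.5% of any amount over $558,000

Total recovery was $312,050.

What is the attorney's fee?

First $58,000 at 40% = $23,200.00
Next $89,000 at 32% = $28,480.00
Next $124,000 at 24.5% = $30,380.00
Remaining $41,050 at 21.5% = $8,825.75
Fee: $23,200.00 + $28,480.00 + $30,380.00 + $8,825.75 = $90,885.75

$90,885.75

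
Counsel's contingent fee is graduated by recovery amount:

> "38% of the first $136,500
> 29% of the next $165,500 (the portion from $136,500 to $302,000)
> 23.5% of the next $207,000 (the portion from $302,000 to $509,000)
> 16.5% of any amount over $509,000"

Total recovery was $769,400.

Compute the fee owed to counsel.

First $136,500 at 38% = $51,870.00
Next $165,500 at 29% = $47,995.00
Next $207,000 at 23.5% = $48,645.00
Remaining $260,400 at 16.5% = $42,966.00
Fee: $51,870.00 + $47,995.00 + $48,645.00 + $42,966.00 = $191,476.00

$191,476.00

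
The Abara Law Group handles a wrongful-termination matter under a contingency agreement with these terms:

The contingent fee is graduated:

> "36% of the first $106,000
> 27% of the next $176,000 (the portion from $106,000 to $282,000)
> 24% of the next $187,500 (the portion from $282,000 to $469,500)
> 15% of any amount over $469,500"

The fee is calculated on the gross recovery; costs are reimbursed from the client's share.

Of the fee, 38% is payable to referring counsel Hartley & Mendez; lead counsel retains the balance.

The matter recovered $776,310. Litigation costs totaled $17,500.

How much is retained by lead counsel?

$109,554.93

Fee base is the gross recovery, $776,310; costs are reimbursed separately.
First $106,000 at 36% = $38,160.00
Next $176,000 at 27% = $47,520.00
Next $187,500 at 24% = $45,000.00
Remaining $306,810 at 15% = $46,021.50
Fee: $38,160.00 + $47,520.00 + $45,000.00 + $46,021.50 = $176,701.50
Referral share: 38% of $176,701.50 = $67,146.57; lead counsel retains $176,701.50 − $67,146.57 = $109,554.93.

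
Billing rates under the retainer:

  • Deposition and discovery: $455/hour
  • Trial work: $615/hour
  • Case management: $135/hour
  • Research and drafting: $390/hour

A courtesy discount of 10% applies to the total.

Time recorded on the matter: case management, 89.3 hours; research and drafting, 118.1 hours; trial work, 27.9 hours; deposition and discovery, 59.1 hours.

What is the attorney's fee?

$91,947.15

Deposition and discovery: 59.1 × $455 = $26,890.50
Trial work: 27.9 × $615 = $17,158.50
Case management: 89.3 × $135 = $12,055.50
Research and drafting: 118.1 × $390 = $46,059.00
Subtotal: $102,163.50
Less 10% discount: −$10,216.35
Total: $102,163.50 − $10,216.35 = $91,947.15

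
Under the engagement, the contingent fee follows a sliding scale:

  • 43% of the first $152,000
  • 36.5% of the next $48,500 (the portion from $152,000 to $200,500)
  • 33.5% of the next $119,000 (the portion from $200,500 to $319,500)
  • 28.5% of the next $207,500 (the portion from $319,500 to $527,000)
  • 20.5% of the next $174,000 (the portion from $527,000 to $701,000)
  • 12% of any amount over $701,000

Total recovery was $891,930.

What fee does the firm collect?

$240,646.60

First $152,000 at 43% = $65,360.00
Next $48,500 at 36.5% = $17,702.50
Next $119,000 at 33.5% = $39,865.00
Next $207,500 at 28.5% = $59,137.50
Next $174,000 at 20.5% = $35,670.00
Remaining $190,930 at 12% = $22,911.60
Fee: $65,360.00 + $17,702.50 + $39,865.00 + $59,137.50 + $35,670.00 + $22,911.60 = $240,646.60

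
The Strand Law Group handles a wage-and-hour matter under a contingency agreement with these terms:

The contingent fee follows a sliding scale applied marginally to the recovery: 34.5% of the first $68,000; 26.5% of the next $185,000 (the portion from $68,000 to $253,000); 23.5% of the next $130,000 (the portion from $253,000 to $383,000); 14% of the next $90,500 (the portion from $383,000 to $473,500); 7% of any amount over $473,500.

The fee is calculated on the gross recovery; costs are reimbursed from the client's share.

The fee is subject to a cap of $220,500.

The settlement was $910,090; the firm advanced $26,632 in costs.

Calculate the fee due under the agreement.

Fee base is the gross recovery, $910,090; costs are reimbursed separately.
First $68,000 at 34.5% = $23,460.00
Next $185,000 at 26.5% = $49,025.00
Next $130,000 at 23.5% = $30,550.00
Next $90,500 at 14% = $12,670.00
Remaining $436,590 at 7% = $30,561.30
Fee: $23,460.00 + $49,025.00 + $30,550.00 + $12,670.00 + $30,561.30 = $146,266.30
$146,266.30 is under the $220,500 cap.

$146,266.30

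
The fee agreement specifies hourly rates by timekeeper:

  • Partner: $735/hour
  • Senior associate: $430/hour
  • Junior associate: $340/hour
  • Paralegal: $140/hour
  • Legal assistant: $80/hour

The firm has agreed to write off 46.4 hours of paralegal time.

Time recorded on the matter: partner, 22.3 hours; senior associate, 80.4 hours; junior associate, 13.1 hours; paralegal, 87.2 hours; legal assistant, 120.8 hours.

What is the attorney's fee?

Partner: 22.3 × $735 = $16,390.50
Senior associate: 80.4 × $430 = $34,572.00
Junior associate: 13.1 × $340 = $4,454.00
Paralegal: 87.2 × $140 = $12,208.00
Legal assistant: 120.8 × $80 = $9,664.00
Subtotal: $77,288.50
Write-off: 46.4 × $140 = $6,496.00
Total: $77,288.50 − $6,496.00 = $70,792.50

$70,792.50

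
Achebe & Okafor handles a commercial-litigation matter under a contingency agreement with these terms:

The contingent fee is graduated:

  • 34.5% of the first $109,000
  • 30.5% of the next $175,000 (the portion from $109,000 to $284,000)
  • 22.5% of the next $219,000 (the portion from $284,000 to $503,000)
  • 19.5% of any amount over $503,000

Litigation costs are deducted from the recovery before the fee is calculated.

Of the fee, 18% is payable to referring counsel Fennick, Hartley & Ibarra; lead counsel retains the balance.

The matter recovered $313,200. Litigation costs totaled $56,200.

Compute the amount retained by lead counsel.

$67,850.90

Fee base (net of costs): $313,200 − $56,200 = $257,000
First $109,000 at 34.5% = $37,605.00
Remaining $148,000 at 30.5% = $45,140.00
Fee: $37,605.00 + $45,140.00 = $82,745.00
Referral share: 18% of $82,745.00 = $14,894.10; lead counsel retains $82,745.00 − $14,894.10 = $67,850.90.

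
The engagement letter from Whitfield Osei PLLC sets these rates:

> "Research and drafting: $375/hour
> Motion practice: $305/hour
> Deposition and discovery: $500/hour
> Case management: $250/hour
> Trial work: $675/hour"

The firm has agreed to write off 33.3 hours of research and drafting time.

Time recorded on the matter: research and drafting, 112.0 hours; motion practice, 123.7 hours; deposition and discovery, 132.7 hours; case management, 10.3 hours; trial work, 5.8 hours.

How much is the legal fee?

$140,081.00

Research and drafting: 112.0 × $375 = $42,000.00
Motion practice: 123.7 × $305 = $37,728.50
Deposition and discovery: 132.7 × $500 = $66,350.00
Case management: 10.3 × $250 = $2,575.00
Trial work: 5.8 × $675 = $3,915.00
Subtotal: $152,568.50
Write-off: 33.3 × $375 = $12,487.50
Total: $152,568.50 − $12,487.50 = $140,081.00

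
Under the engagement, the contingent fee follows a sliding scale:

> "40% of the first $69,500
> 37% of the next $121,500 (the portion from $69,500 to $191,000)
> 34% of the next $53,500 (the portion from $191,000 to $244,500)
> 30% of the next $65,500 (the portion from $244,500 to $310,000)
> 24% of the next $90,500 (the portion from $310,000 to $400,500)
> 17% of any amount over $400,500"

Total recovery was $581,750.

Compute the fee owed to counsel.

$163,127.50

First $69,500 at 40% = $27,800.00
Next $121,500 at 37% = $44,955.00
Next $53,500 at 34% = $18,190.00
Next $65,500 at 30% = $19,650.00
Next $90,500 at 24% = $21,720.00
Remaining $181,250 at 17% = $30,812.50
Fee: $27,800.00 + $44,955.00 + $18,190.00 + $19,650.00 + $21,720.00 + $30,812.50 = $163,127.50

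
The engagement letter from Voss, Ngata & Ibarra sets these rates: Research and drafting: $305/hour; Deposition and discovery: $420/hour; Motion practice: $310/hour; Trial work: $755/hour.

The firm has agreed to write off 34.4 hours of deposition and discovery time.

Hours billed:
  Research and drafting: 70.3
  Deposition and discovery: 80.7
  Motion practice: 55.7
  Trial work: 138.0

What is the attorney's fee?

$162,344.50

Research and drafting: 70.3 × $305 = $21,441.50
Deposition and discovery: 80.7 × $420 = $33,894.00
Motion practice: 55.7 × $310 = $17,267.00
Trial work: 138.0 × $755 = $104,190.00
Subtotal: $176,792.50
Write-off: 34.4 × $420 = $14,448.00
Total: $176,792.50 − $14,448.00 = $162,344.50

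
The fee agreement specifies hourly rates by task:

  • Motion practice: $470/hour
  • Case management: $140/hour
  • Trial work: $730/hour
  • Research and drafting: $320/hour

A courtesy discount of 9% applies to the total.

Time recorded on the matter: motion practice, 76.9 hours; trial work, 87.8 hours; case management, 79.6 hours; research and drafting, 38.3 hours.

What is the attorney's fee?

Motion practice: 76.9 × $470 = $36,143.00
Case management: 79.6 × $140 = $11,144.00
Trial work: 87.8 × $730 = $64,094.00
Research and drafting: 38.3 × $320 = $12,256.00
Subtotal: $123,637.00
Less 9% discount: −$11,127.33
Total: $123,637.00 − $11,127.33 = $112,509.67

$112,509.67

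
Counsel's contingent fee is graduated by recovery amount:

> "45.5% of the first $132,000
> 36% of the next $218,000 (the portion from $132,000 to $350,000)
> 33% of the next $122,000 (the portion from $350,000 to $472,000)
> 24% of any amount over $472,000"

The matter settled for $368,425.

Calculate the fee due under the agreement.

$144,620.25

First $132,000 at 45.5% = $60,060.00
Next $218,000 at 36% = $78,480.00
Remaining $18,425 at 33% = $6,080.25
Fee: $60,060.00 + $78,480.00 + $6,080.25 = $144,620.25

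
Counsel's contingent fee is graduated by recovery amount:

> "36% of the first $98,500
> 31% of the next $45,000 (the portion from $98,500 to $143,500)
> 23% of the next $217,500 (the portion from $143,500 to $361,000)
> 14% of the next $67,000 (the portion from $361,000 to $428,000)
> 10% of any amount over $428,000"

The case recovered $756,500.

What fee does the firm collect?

$141,665.00

First $98,500 at 36% = $35,460.00
Next $45,000 at 31% = $13,950.00
Next $217,500 at 23% = $50,025.00
Next $67,000 at 14% = $9,380.00
Remaining $328,500 at 10% = $32,850.00
Fee: $35,460.00 + $13,950.00 + $50,025.00 + $9,380.00 + $32,850.00 = $141,665.00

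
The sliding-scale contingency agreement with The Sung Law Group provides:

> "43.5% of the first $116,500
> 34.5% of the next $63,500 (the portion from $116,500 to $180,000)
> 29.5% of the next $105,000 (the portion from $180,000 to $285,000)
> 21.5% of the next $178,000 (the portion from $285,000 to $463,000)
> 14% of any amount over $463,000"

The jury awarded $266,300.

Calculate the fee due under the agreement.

$98,043.50

First $116,500 at 43.5% = $50,677.50
Next $63,500 at 34.5% = $21,907.50
Remaining $86,300 at 29.5% = $25,458.50
Fee: $50,677.50 + $21,907.50 + $25,458.50 = $98,043.50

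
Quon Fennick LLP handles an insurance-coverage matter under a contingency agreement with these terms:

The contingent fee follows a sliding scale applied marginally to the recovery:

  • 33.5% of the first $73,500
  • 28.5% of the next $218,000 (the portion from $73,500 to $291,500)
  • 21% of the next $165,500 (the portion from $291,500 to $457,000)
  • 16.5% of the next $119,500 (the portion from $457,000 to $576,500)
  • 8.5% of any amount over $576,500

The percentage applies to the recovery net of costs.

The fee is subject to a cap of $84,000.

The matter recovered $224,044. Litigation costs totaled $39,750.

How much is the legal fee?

Fee base (net of costs): $224,044 − $39,750 = $184,294
First $73,500 at 33.5% = $24,622.50
Remaining $110,794 at 28.5% = $31,576.29
Fee: $24,622.50 + $31,576.29 = $56,198.79
$56,198.79 is under the $84,000 cap.

$56,198.79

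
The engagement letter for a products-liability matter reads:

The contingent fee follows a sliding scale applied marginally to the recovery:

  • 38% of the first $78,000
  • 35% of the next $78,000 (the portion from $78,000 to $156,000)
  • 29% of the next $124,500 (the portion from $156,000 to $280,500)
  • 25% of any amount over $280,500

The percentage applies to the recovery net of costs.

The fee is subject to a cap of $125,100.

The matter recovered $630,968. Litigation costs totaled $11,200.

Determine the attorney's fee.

Fee base (net of costs): $630,968 − $11,200 = $619,768
First $78,000 at 38% = $29,640.00
Next $78,000 at 35% = $27,300.00
Next $124,500 at 29% = $36,105.00
Remaining $339,268 at 25% = $84,817.00
Fee: $29,640.00 + $27,300.00 + $36,105.00 + $84,817.00 = $177,862.00
$177,862.00 exceeds the $125,100 cap, so the fee is capped at $125,100.00.

$125,100.00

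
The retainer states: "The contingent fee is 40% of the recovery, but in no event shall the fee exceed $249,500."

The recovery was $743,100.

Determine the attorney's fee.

40% of $743,100 = $297,240.00
That exceeds the $249,500 cap, so the fee is capped at $249,500.

$249,500.00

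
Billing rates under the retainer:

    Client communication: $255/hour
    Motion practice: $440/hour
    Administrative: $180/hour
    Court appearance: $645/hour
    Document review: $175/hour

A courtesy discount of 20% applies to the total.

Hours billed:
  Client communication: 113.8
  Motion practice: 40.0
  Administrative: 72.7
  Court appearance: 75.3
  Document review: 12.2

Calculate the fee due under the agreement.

$88,326.80

Client communication: 113.8 × $255 = $29,019.00
Motion practice: 40.0 × $440 = $17,600.00
Administrative: 72.7 × $180 = $13,086.00
Court appearance: 75.3 × $645 = $48,568.50
Document review: 12.2 × $175 = $2,135.00
Subtotal: $110,408.50
Less 20% discount: −$22,081.70
Total: $110,408.50 − $22,081.70 = $88,326.80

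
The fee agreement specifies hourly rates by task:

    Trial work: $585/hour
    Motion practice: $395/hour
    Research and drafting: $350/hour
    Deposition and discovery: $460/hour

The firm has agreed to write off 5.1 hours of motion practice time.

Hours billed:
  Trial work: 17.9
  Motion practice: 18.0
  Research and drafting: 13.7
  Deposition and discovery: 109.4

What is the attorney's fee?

Trial work: 17.9 × $585 = $10,471.50
Motion practice: 18.0 × $395 = $7,110.00
Research and drafting: 13.7 × $350 = $4,795.00
Deposition and discovery: 109.4 × $460 = $50,324.00
Subtotal: $72,700.50
Write-off: 5.1 × $395 = $2,014.50
Total: $72,700.50 − $2,014.50 = $70,686.00

$70,686.00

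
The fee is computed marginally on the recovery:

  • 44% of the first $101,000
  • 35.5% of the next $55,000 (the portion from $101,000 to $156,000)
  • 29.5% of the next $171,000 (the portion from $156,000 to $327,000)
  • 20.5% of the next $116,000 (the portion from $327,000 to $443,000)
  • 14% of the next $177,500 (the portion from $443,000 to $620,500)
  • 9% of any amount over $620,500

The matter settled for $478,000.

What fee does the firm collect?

First $101,000 at 44% = $44,440.00
Next $55,000 at 35.5% = $19,525.00
Next $171,000 at 29.5% = $50,445.00
Next $116,000 at 20.5% = $23,780.00
Remaining $35,000 at 14% = $4,900.00
Fee: $44,440.00 + $19,525.00 + $50,445.00 + $23,780.00 + $4,900.00 = $143,090.00

$143,090.00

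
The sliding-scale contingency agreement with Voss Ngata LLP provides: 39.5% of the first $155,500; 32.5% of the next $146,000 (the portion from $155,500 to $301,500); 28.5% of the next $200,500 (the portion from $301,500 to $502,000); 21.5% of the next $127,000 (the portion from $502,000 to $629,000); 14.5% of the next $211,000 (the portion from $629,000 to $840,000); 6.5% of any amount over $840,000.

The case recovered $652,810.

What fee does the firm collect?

First $155,500 at 39.5% = $61,422.50
Next $146,000 at 32.5% = $47,450.00
Next $200,500 at 28.5% = $57,142.50
Next $127,000 at 21.5% = $27,305.00
Remaining $23,810 at 14.5% = $3,452.45
Fee: $61,422.50 + $47,450.00 + $57,142.50 + $27,305.00 + $3,452.45 = $196,772.45

$196,772.45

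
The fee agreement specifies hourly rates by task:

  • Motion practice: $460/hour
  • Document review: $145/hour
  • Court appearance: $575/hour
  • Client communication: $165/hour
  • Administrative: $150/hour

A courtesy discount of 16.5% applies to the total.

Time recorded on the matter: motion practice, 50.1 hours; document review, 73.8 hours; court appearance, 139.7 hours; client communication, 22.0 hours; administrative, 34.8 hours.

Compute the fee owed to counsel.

$102,641.96

Motion practice: 50.1 × $460 = $23,046.00
Document review: 73.8 × $145 = $10,701.00
Court appearance: 139.7 × $575 = $80,327.50
Client communication: 22.0 × $165 = $3,630.00
Administrative: 34.8 × $150 = $5,220.00
Subtotal: $122,924.50
Less 16.5% discount: −$20,282.54
Total: $122,924.50 − $20,282.54 = $102,641.96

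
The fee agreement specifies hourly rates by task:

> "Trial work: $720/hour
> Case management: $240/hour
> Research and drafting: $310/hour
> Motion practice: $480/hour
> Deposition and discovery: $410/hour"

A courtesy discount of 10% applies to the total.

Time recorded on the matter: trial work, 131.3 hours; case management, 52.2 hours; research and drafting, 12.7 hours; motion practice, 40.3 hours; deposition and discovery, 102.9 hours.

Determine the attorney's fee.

Trial work: 131.3 × $720 = $94,536.00
Case management: 52.2 × $240 = $12,528.00
Research and drafting: 12.7 × $310 = $3,937.00
Motion practice: 40.3 × $480 = $19,344.00
Deposition and discovery: 102.9 × $410 = $42,189.00
Subtotal: $172,534.00
Less 10% discount: −$17,253.40
Total: $172,534.00 − $17,253.40 = $155,280.60

$155,280.60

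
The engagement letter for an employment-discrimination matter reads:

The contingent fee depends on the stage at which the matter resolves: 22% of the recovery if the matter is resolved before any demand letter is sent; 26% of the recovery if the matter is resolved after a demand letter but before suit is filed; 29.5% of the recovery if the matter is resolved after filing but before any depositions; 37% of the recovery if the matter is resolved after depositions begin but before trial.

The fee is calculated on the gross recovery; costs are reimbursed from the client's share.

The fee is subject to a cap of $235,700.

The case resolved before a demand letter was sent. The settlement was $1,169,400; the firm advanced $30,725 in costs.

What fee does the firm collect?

$235,700.00

Fee base is the gross recovery, $1,169,400; costs are reimbursed separately.
The matter resolved before a demand letter was sent, so the 22% rate applies.
$1,169,400 × 22% = $257,268.00
$257,268.00 exceeds the $235,700 cap, so the fee is capped at $235,700.00.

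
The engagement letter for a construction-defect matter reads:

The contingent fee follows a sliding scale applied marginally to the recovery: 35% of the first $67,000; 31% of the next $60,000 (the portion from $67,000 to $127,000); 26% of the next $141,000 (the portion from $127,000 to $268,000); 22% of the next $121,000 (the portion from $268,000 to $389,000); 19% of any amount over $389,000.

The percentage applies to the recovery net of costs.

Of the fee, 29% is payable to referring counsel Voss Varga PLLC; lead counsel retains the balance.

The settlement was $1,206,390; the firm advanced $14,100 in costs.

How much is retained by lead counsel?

Fee base (net of costs): $1,206,390 − $14,100 = $1,192,290
First $67,000 at 35% = $23,450.00
Next $60,000 at 31% = $18,600.00
Next $141,000 at 26% = $36,660.00
Next $121,000 at 22% = $26,620.00
Remaining $803,290 at 19% = $152,625.10
Fee: $23,450.00 + $18,600.00 + $36,660.00 + $26,620.00 + $152,625.10 = $257,955.10
Referral share: 29% of $257,955.10 = $74,806.98; lead counsel retains $257,955.10 − $74,806.98 = $183,148.12.

$183,148.12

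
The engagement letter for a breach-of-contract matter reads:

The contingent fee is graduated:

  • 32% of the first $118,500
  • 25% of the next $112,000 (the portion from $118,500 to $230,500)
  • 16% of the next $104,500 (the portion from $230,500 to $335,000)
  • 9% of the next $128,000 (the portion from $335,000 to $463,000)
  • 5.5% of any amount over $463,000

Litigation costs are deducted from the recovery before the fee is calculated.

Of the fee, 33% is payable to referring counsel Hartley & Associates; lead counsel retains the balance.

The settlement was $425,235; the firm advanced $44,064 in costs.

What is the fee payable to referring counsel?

$28,642.48

Fee base (net of costs): $425,235 − $44,064 = $381,171
First $118,500 at 32% = $37,920.00
Next $112,000 at 25% = $28,000.00
Next $104,500 at 16% = $16,720.00
Remaining $46,171 at 9% = $4,155.39
Fee: $37,920.00 + $28,000.00 + $16,720.00 + $4,155.39 = $86,795.39
Referral share: 33% of $86,795.39 = $28,642.48; lead counsel retains $86,795.39 − $28,642.48 = $58,152.91.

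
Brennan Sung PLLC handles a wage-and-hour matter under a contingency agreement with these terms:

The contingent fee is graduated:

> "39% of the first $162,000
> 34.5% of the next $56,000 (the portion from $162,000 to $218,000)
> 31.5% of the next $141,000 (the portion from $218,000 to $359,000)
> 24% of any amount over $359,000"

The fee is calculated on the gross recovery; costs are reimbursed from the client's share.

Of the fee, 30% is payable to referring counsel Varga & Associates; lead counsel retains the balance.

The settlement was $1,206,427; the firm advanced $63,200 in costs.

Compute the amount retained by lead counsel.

$231,208.24

Fee base is the gross recovery, $1,206,427; costs are reimbursed separately.
First $162,000 at 39% = $63,180.00
Next $56,000 at 34.5% = $19,320.00
Next $141,000 at 31.5% = $44,415.00
Remaining $847,427 at 24% = $203,382.48
Fee: $63,180.00 + $19,320.00 + $44,415.00 + $203,382.48 = $330,297.48
Referral share: 30% of $330,297.48 = $99,089.24; lead counsel retains $330,297.48 − $99,089.24 = $231,208.24.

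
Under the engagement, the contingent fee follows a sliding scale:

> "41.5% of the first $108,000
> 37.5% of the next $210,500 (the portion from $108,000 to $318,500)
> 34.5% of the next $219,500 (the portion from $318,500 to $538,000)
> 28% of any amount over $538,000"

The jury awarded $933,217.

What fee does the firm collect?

First $108,000 at 41.5% = $44,820.00
Next $210,500 at 37.5% = $78,937.50
Next $219,500 at 34.5% = $75,727.50
Remaining $395,217 at 28% = $110,660.76
Fee: $44,820.00 + $78,937.50 + $75,727.50 + $110,660.76 = $310,145.76

$310,145.76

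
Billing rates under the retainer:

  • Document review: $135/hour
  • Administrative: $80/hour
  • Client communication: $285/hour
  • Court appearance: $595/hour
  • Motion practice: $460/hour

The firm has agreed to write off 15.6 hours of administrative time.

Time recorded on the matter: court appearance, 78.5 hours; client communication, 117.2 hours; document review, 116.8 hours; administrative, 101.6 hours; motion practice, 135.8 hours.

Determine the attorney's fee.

Document review: 116.8 × $135 = $15,768.00
Administrative: 101.6 × $80 = $8,128.00
Client communication: 117.2 × $285 = $33,402.00
Court appearance: 78.5 × $595 = $46,707.50
Motion practice: 135.8 × $460 = $62,468.00
Subtotal: $166,473.50
Write-off: 15.6 × $80 = $1,248.00
Total: $166,473.50 − $1,248.00 = $165,225.50

$165,225.50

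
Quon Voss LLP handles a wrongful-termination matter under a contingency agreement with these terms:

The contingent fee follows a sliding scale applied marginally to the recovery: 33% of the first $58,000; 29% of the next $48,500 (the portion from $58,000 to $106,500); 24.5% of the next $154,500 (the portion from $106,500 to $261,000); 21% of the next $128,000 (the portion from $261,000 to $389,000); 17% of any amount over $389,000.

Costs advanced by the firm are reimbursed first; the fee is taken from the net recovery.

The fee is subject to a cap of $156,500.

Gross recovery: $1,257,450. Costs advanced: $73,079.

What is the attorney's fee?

Fee base (net of costs): $1,257,450 − $73,079 = $1,184,371
First $58,000 at 33% = $19,140.00
Next $48,500 at 29% = $14,065.00
Next $154,500 at 24.5% = $37,852.50
Next $128,000 at 21% = $26,880.00
Remaining $795,371 at 17% = $135,213.07
Fee: $19,140.00 + $14,065.00 + $37,852.50 + $26,880.00 + $135,213.07 = $233,150.57
$233,150.57 exceeds the $156,500 cap, so the fee is capped at $156,500.00.

$156,500.00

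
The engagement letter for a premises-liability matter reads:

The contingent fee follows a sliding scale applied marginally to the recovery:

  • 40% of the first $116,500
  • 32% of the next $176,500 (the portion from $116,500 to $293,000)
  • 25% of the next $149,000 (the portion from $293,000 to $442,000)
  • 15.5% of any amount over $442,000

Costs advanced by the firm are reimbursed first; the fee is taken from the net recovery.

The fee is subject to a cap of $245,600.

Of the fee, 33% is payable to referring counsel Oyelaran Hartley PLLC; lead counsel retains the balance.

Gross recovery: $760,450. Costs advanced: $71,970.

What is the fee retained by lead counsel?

$119,618.05

Fee base (net of costs): $760,450 − $71,970 = $688,480
First $116,500 at 40% = $46,600.00
Next $176,500 at 32% = $56,480.00
Next $149,000 at 25% = $37,250.00
Remaining $246,480 at 15.5% = $38,204.40
Fee: $46,600.00 + $56,480.00 + $37,250.00 + $38,204.40 = $178,534.40
$178,534.40 is under the $245,600 cap.
Referral share: 33% of $178,534.40 = $58,916.35; lead counsel retains $178,534.40 − $58,916.35 = $119,618.05.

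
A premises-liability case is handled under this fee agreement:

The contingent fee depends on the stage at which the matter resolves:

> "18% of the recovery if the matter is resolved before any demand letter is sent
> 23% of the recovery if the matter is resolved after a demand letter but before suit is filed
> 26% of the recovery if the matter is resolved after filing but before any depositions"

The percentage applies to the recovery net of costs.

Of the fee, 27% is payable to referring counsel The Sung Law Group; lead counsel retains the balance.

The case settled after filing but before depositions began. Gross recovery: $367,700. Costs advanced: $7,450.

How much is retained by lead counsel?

Fee base (net of costs): $367,700 − $7,450 = $360,250
The matter settled after filing but before depositions began, so the 26% rate applies.
$360,250 × 26% = $93,665.00
Referral share: 27% of $93,665.00 = $25,289.55; lead counsel retains $93,665.00 − $25,289.55 = $68,375.45.

$68,375.45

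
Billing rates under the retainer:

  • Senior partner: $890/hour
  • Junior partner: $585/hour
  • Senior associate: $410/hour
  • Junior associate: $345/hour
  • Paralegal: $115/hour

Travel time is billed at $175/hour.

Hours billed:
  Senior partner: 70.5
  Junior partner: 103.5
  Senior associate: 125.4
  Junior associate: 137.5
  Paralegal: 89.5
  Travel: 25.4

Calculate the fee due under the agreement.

$236,881.50

Senior partner: 70.5 × $890 = $62,745.00
Junior partner: 103.5 × $585 = $60,547.50
Senior associate: 125.4 × $410 = $51,414.00
Junior associate: 137.5 × $345 = $47,437.50
Paralegal: 89.5 × $115 = $10,292.50
Subtotal: $62,745.00 + $60,547.50 + $51,414.00 + $47,437.50 + $10,292.50 = $232,436.50
Travel: 25.4 × $175 = $4,445.00
Total: $232,436.50 + $4,445.00 = $236,881.50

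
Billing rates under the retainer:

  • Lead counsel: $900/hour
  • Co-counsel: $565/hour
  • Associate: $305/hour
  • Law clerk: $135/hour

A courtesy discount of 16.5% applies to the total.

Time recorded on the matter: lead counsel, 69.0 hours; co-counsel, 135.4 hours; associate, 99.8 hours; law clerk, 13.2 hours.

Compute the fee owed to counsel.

Lead counsel: 69.0 × $900 = $62,100.00
Co-counsel: 135.4 × $565 = $76,501.00
Associate: 99.8 × $305 = $30,439.00
Law clerk: 13.2 × $135 = $1,782.00
Subtotal: $170,822.00
Less 16.5% discount: −$28,185.63
Total: $170,822.00 − $28,185.63 = $142,636.37

$142,636.37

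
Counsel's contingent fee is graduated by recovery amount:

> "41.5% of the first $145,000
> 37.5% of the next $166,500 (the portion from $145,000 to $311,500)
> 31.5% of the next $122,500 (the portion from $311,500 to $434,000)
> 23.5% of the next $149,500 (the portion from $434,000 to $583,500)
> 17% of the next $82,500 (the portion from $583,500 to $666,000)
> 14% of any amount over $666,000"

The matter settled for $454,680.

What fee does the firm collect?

First $145,000 at 41.5% = $60,175.00
Next $166,500 at 37.5% = $62,437.50
Next $122,500 at 31.5% = $38,587.50
Remaining $20,680 at 23.5% = $4,859.80
Fee: $60,175.00 + $62,437.50 + $38,587.50 + $4,859.80 = $166,059.80

$166,059.80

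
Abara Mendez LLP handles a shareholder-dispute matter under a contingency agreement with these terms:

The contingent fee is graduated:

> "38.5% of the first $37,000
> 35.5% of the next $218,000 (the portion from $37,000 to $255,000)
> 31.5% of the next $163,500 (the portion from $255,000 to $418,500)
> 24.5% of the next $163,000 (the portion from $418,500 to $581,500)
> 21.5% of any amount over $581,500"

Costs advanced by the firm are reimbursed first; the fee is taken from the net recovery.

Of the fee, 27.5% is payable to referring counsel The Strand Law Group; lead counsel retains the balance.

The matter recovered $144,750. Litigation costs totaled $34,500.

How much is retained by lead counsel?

Fee base (net of costs): $144,750 − $34,500 = $110,250
First $37,000 at 38.5% = $14,245.00
Remaining $73,250 at 35.5% = $26,003.75
Fee: $14,245.00 + $26,003.75 = $40,248.75
Referral share: 27.5% of $40,248.75 = $11,068.41; lead counsel retains $40,248.75 − $11,068.41 = $29,180.34.

$29,180.34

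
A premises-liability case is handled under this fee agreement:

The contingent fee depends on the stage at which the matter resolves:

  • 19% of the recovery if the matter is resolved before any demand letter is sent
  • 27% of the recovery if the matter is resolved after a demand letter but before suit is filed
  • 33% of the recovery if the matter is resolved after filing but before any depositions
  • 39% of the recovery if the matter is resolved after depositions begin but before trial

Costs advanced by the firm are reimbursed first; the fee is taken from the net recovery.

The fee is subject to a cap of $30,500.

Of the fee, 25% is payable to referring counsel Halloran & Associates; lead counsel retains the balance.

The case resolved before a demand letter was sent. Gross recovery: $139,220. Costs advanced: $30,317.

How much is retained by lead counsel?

$15,518.68

Fee base (net of costs): $139,220 − $30,317 = $108,903
The matter resolved before a demand letter was sent, so the 19% rate applies.
$108,903 × 19% = $20,691.57
$20,691.57 is under the $30,500 cap.
Referral share: 25% of $20,691.57 = $5,172.89; lead counsel retains $20,691.57 − $5,172.89 = $15,518.68.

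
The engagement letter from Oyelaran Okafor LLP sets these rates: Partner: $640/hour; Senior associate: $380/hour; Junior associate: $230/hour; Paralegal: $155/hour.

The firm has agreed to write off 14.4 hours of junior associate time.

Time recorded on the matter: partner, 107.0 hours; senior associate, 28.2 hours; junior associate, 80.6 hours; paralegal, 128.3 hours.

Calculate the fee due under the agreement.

$114,308.50

Partner: 107.0 × $640 = $68,480.00
Senior associate: 28.2 × $380 = $10,716.00
Junior associate: 80.6 × $230 = $18,538.00
Paralegal: 128.3 × $155 = $19,886.50
Subtotal: $117,620.50
Write-off: 14.4 × $230 = $3,312.00
Total: $117,620.50 − $3,312.00 = $114,308.50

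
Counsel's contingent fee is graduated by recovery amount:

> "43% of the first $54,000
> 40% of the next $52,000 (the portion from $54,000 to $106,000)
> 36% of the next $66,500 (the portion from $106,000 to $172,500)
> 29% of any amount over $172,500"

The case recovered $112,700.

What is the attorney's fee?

First $54,000 at 43% = $23,220.00
Next $52,000 at 40% = $20,800.00
Remaining $6,700 at 36% = $2,412.00
Fee: $23,220.00 + $20,800.00 + $2,412.00 = $46,432.00

$46,432.00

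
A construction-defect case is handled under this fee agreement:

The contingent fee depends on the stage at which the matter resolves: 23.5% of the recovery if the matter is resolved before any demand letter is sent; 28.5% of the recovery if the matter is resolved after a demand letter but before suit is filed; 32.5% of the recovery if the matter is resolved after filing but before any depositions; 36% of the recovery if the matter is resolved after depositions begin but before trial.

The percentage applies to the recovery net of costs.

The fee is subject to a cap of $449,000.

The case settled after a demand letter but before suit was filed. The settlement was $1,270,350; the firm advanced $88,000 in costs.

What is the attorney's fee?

$336,969.75

Fee base (net of costs): $1,270,350 − $88,000 = $1,182,350
The matter settled after a demand letter but before suit was filed, so the 28.5% rate applies.
$1,182,350 × 28.5% = $336,969.75
$336,969.75 is under the $449,000 cap.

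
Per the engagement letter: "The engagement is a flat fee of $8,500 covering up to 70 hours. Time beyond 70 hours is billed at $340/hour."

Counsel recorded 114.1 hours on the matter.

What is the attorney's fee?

Flat fee: $8,500.00
Excess hours: 114.1 − 70 = 44.1
Overrun: 44.1 × $340 = $14,994.00
Total: $8,500.00 + $14,994.00 = $23,494.00

$23,494.00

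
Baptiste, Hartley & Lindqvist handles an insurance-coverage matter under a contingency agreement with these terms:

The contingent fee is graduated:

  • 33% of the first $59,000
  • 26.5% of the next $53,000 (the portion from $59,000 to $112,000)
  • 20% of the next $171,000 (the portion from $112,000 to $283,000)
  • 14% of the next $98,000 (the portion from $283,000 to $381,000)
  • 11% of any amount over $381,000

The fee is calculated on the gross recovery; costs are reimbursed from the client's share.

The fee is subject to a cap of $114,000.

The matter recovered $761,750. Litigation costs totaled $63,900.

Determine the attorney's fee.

$114,000.00

Fee base is the gross recovery, $761,750; costs are reimbursed separately.
First $59,000 at 33% = $19,470.00
Next $53,000 at 26.5% = $14,045.00
Next $171,000 at 20% = $34,200.00
Next $98,000 at 14% = $13,720.00
Remaining $380,750 at 11% = $41,882.50
Fee: $19,470.00 + $14,045.00 + $34,200.00 + $13,720.00 + $41,882.50 = $123,317.50
$123,317.50 exceeds the $114,000 cap, so the fee is capped at $114,000.00.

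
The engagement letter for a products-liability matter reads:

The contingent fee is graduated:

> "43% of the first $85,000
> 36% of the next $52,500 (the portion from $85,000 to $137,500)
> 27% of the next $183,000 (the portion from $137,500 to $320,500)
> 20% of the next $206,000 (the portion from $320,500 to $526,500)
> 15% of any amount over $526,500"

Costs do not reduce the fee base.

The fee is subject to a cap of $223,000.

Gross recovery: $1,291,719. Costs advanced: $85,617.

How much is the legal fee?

$223,000.00

Fee base is the gross recovery, $1,291,719; costs are reimbursed separately.
First $85,000 at 43% = $36,550.00
Next $52,500 at 36% = $18,900.00
Next $183,000 at 27% = $49,410.00
Next $206,000 at 20% = $41,200.00
Remaining $765,219 at 15% = $114,782.85
Fee: $36,550.00 + $18,900.00 + $49,410.00 + $41,200.00 + $114,782.85 = $260,842.85
$260,842.85 exceeds the $223,000 cap, so the fee is capped at $223,000.00.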